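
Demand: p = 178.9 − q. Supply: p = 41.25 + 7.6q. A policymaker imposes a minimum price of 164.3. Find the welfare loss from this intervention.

8.50

Competitive equilibrium: 178.9 − q = 41.25 + 7.6q → q* = 16.0058, p* = 162.8942.
At the floor p = 164.3, quantity demanded = (178.9 − 164.3)/1 = 14.6.
Sellers' marginal cost at q' = 14.6: 41.25 + 7.6·14.6 = 152.21.
Δq = 16.0058 − 14.6 = 1.4058; wedge = 164.3 − 152.21 = 12.09.
Deadweight loss = ½ × 1.4058 × 12.09 = 8.50.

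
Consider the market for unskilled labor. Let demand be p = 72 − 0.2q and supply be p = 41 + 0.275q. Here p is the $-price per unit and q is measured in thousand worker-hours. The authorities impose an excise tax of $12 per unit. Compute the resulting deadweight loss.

$151.58 thousand

Competitive equilibrium: 72 − 0.2q = 41 + 0.275q → q* = 65.2632, p* = 58.9474.
With the tax, the buyer price exceeds the seller price by 12: (72 − 0.2q) − (41 + 0.275q) = 12 → q' = 40.
Δq = 65.2632 − 40 = 25.2632; the wedge equals the tax, 12.
Welfare loss = ½ × 25.2632 × 12 = $151.58 thousand.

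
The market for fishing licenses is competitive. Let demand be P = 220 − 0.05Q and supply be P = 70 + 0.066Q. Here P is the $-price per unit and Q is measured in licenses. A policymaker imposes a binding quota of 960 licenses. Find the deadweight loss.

Competitive equilibrium: 220 − 0.05Q = 70 + 0.066Q → Q* = 1293.1034, P* = 155.3448.
At Q = 960: demand price = 220 − 0.05·960 = 172; supply price = 70 + 0.066·960 = 133.36.
ΔQ = 1293.1034 − 960 = 333.1034; wedge = 172 − 133.36 = 38.64.
The triangle = ½ × 333.1034 × 38.64 = $6435.56.

$6435.56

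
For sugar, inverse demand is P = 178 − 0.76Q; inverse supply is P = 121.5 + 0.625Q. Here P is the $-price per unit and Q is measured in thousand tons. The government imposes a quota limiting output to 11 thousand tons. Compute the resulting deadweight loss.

Competitive equilibrium: 178 − 0.76Q = 121.5 + 0.625Q → Q* = 40.7942, P* = 146.9964.
At Q = 11: demand price = 178 − 0.76·11 = 169.64; supply price = 121.5 + 0.625·11 = 128.375.
ΔQ = 40.7942 − 11 = 29.7942; wedge = 169.64 − 128.375 = 41.265.
Deadweight loss = ½ × 29.7942 × 41.265 = $614.73 thousand.

$614.73 thousand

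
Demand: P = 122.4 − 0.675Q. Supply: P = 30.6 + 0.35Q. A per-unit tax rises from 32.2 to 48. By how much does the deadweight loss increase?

Competitive equilibrium: 122.4 − 0.675Q = 30.6 + 0.35Q → Q* = 89.561, P* = 61.9463.
For a per-unit tax t: ΔQ = t/1.025, so DWL = ½·t·(t/1.025) = t²/2.05.
At t = 32.2: DWL = 505.776. At t = 48: DWL = 1123.902.
Increase = 1123.902 − 505.776 = 618.13.

618.13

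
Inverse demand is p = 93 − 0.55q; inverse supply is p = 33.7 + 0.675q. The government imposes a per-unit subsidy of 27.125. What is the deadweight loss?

300.31

Competitive equilibrium: 93 − 0.55q = 33.7 + 0.675q → q* = 48.4082, p* = 66.3755.
The subsidy lowers effective supply by 27.125: p = 6.575 + 0.675q.
New quantity: 93 − 0.55q = 6.575 + 0.675q → q' = 70.551.
Overproduction Δq = 70.551 − 48.4082 = 22.1428; wedge = subsidy = 27.125.
DWL = ½ × 22.1428 × 27.125 = 300.31.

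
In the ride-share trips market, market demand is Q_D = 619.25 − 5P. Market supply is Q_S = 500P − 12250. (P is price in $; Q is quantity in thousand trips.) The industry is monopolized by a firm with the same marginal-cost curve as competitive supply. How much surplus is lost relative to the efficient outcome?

In inverse form: demand P = 123.85 − 0.2Q, supply P = 24.5 + 0.002Q.
Competitive equilibrium: 123.85 − 0.2Q = 24.5 + 0.002Q → Q* = 491.83168, P* = 25.48366.
Marginal revenue: MR = 123.85 − 0.4Q. Set MR = MC: 123.85 − 0.4Q = 24.5 + 0.002Q → Q_m = 247.1393.
Price P_m = 123.85 − 0.2·247.1393 = 74.42214; MC(Q_m) = 24.5 + 0.002·247.1393 = 24.99428.
Competitive Q* = 491.83168, so ΔQ = 244.69238; wedge = 74.42214 − 24.99428 = 49.42786.
The triangle = ½ × 244.69238 × 49.42786 = $6047.31 thousand.

$6047.31 thousand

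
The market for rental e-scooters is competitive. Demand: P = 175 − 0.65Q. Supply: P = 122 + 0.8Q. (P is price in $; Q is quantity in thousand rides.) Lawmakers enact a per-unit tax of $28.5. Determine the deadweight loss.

$280.09 thousand

Competitive equilibrium: 175 − 0.65Q = 122 + 0.8Q → Q* = 36.5517, P* = 151.2414.
With the tax, the buyer price exceeds the seller price by 28.5: (175 − 0.65Q) − (122 + 0.8Q) = 28.5 → Q' = 16.8966.
ΔQ = 36.5517 − 16.8966 = 19.6551; the wedge equals the tax, 28.5.
Welfare loss = ½ × 19.6551 × 28.5 = $280.09 thousand.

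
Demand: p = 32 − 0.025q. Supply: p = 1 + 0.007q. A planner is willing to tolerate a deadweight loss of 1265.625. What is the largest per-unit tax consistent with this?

Competitive equilibrium: 32 − 0.025q = 1 + 0.007q → q* = 968.75, p* = 7.7813.
A tax t gives Δq = t/0.032 and wedge t, so DWL = t²/0.064.
t²/0.064 = 1265.625 → t² = 81 → t = 9.

9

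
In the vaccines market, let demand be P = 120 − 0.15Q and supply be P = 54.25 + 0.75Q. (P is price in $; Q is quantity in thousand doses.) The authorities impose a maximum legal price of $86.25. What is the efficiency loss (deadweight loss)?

Competitive equilibrium: 120 − 0.15Q = 54.25 + 0.75Q → Q* = 73.0556, P* = 109.0417.
At the ceiling P = 86.25, quantity supplied = (86.25 − 54.25)/0.75 = 42.6667.
Willingness to pay at Q' = 42.6667: 120 − 0.15·42.6667 = 113.6.
ΔQ = 73.0556 − 42.6667 = 30.3889; wedge = 113.6 − 86.25 = 27.35.
Welfare loss = ½ × 30.3889 × 27.35 = $415.57 thousand.

$415.57 thousand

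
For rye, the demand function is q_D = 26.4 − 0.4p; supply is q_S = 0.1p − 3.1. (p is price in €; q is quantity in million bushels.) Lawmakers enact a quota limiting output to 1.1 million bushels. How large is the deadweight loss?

In inverse form: demand p = 66 − 2.5q, supply p = 31 + 10q.
Competitive equilibrium: 66 − 2.5q = 31 + 10q → q* = 2.8, p* = 59.
At q = 1.1: demand price = 66 − 2.5·1.1 = 63.25; supply price = 31 + 10·1.1 = 42.
Δq = 2.8 − 1.1 = 1.7; wedge = 63.25 − 42 = 21.25.
Deadweight loss = ½ × 1.7 × 21.25 = €18.06 million.

€18.06 million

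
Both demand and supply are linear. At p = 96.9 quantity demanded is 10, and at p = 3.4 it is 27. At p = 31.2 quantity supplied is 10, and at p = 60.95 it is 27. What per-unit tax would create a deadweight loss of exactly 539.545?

88.45

Demand slope = (3.4 − 96.9)/(27 − 10) = −5.5, so p = 151.9 − 5.5q.
Supply slope = (60.95 − 31.2)/(27 − 10) = 1.75, so p = 13.7 + 1.75q.
Competitive equilibrium: 151.9 − 5.5q = 13.7 + 1.75q → q* = 19.0621, p* = 47.0586.
A tax t gives Δq = t/7.25 and wedge t, so DWL = t²/14.5.
t²/14.5 = 539.545 → t² = 7823.4025 → t = 88.45.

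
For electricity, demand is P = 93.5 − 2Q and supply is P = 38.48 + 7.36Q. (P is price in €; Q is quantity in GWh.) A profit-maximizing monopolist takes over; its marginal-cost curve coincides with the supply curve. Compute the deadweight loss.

€5.01

Competitive equilibrium: 93.5 − 2Q = 38.48 + 7.36Q → Q* = 5.8782, P* = 81.7436.
Marginal revenue: MR = 93.5 − 4Q. Set MR = MC: 93.5 − 4Q = 38.48 + 7.36Q → Q_m = 4.8433.
Price P_m = 93.5 − 2·4.8433 = 83.8134; MC(Q_m) = 38.48 + 7.36·4.8433 = 74.1267.
Competitive Q* = 5.8782, so ΔQ = 1.0349; wedge = 83.8134 − 74.1267 = 9.6867.
Welfare loss = ½ × 1.0349 × 9.6867 = €5.01.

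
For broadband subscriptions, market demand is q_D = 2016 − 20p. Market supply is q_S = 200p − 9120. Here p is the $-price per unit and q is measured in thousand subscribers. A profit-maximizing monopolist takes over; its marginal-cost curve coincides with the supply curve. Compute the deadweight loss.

In inverse form: demand p = 100.8 − 0.05q, supply p = 45.6 + 0.005q.
Competitive equilibrium: 100.8 − 0.05q = 45.6 + 0.005q → q* = 1003.6364, p* = 50.6182.
Marginal revenue: MR = 100.8 − 0.1q. Set MR = MC: 100.8 − 0.1q = 45.6 + 0.005q → q_m = 525.7143.
Price p_m = 100.8 − 0.05·525.7143 = 74.5143; MC(q_m) = 45.6 + 0.005·525.7143 = 48.2286.
Competitive q* = 1003.6364, so Δq = 477.9221; wedge = 74.5143 − 48.2286 = 26.2857.
Welfare loss = ½ × 477.9221 × 26.2857 = $6281.26 thousand.

$6281.26 thousand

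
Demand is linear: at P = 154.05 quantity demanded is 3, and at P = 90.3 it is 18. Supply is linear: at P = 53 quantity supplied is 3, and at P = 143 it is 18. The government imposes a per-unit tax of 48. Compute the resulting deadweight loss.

112.39

Demand slope = (90.3 − 154.05)/(18 − 3) = −4.25, so P = 166.8 − 4.25Q.
Supply slope = (143 − 53)/(18 − 3) = 6, so P = 35 + 6Q.
Competitive equilibrium: 166.8 − 4.25Q = 35 + 6Q → Q* = 12.8585, P* = 112.1512.
With the tax, the buyer price exceeds the seller price by 48: (166.8 − 4.25Q) − (35 + 6Q) = 48 → Q' = 8.1756.
ΔQ = 12.8585 − 8.1756 = 4.6829; the wedge equals the tax, 48.
Deadweight loss = ½ × 4.6829 × 48 = 112.39.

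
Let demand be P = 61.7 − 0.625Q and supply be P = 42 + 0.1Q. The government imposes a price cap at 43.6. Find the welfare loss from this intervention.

45.25

Competitive equilibrium: 61.7 − 0.625Q = 42 + 0.1Q → Q* = 27.1724, P* = 44.7172.
At the ceiling P = 43.6, quantity supplied = (43.6 − 42)/0.1 = 16.
Willingness to pay at Q' = 16: 61.7 − 0.625·16 = 51.7.
ΔQ = 27.1724 − 16 = 11.1724; wedge = 51.7 − 43.6 = 8.1.
The triangle = ½ × 11.1724 × 8.1 = 45.25.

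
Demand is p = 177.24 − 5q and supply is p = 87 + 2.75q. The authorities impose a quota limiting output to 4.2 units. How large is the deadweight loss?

Competitive equilibrium: 177.24 − 5q = 87 + 2.75q → q* = 11.6439, p* = 119.0206.
At q = 4.2: demand price = 177.24 − 5·4.2 = 156.24; supply price = 87 + 2.75·4.2 = 98.55.
Δq = 11.6439 − 4.2 = 7.4439; wedge = 156.24 − 98.55 = 57.69.
DWL = ½ × 7.4439 × 57.69 = 214.72.

214.72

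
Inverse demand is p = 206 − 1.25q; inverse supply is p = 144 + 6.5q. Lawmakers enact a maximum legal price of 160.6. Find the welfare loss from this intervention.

114.93

Competitive equilibrium: 206 − 1.25q = 144 + 6.5q → q* = 8, p* = 196.
At the ceiling p = 160.6, quantity supplied = (160.6 − 144)/6.5 = 2.55385.
Willingness to pay at q' = 2.55385: 206 − 1.25·2.55385 = 202.80769.
Δq = 8 − 2.55385 = 5.44615; wedge = 202.80769 − 160.6 = 42.20769.
Welfare loss = ½ × 5.44615 × 42.20769 = 114.93.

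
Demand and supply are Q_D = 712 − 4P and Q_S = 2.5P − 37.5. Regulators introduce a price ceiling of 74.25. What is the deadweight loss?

3424.15

In inverse form: demand P = 178 − 0.25Q, supply P = 15 + 0.4Q.
Competitive equilibrium: 178 − 0.25Q = 15 + 0.4Q → Q* = 250.7692, P* = 115.3077.
At the ceiling P = 74.25, quantity supplied = (74.25 − 15)/0.4 = 148.125.
Willingness to pay at Q' = 148.125: 178 − 0.25·148.125 = 140.9688.
ΔQ = 250.7692 − 148.125 = 102.6442; wedge = 140.9688 − 74.25 = 66.7188.
Deadweight loss = ½ × 102.6442 × 66.7188 = 3424.15.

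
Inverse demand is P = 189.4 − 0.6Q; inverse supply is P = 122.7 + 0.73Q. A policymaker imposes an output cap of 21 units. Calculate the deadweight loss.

565.08

Competitive equilibrium: 189.4 − 0.6Q = 122.7 + 0.73Q → Q* = 50.1504, P* = 159.3098.
At Q = 21: demand price = 189.4 − 0.6·21 = 176.8; supply price = 122.7 + 0.73·21 = 138.03.
ΔQ = 50.1504 − 21 = 29.1504; wedge = 176.8 − 138.03 = 38.77.
The triangle = ½ × 29.1504 × 38.77 = 565.08.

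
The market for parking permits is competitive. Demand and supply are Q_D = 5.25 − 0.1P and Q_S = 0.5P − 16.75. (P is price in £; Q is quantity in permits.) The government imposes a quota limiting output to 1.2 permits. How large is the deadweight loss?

£0.88

In inverse form: demand P = 52.5 − 10Q, supply P = 33.5 + 2Q.
Competitive equilibrium: 52.5 − 10Q = 33.5 + 2Q → Q* = 1.5833, P* = 36.6667.
At Q = 1.2: demand price = 52.5 − 10·1.2 = 40.5; supply price = 33.5 + 2·1.2 = 35.9.
ΔQ = 1.5833 − 1.2 = 0.3833; wedge = 40.5 − 35.9 = 4.6.
DWL = ½ × 0.3833 × 4.6 = £0.88.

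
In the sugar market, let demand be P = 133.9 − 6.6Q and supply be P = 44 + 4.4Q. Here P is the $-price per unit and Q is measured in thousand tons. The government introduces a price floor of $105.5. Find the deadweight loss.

$82.36 thousand

Competitive equilibrium: 133.9 − 6.6Q = 44 + 4.4Q → Q* = 8.1727, P* = 79.96.
At the floor P = 105.5, quantity demanded = (133.9 − 105.5)/6.6 = 4.303.
Sellers' marginal cost at Q' = 4.303: 44 + 4.4·4.303 = 62.9332.
ΔQ = 8.1727 − 4.303 = 3.8697; wedge = 105.5 − 62.9332 = 42.5668.
DWL = ½ × 3.8697 × 42.5668 = $82.36 thousand.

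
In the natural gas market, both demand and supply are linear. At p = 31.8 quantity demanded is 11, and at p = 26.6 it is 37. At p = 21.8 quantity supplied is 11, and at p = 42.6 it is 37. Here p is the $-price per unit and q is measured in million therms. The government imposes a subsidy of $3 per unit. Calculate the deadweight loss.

Demand slope = (26.6 − 31.8)/(37 − 11) = −0.2, so p = 34 − 0.2q.
Supply slope = (42.6 − 21.8)/(37 − 11) = 0.8, so p = 13 + 0.8q.
Competitive equilibrium: 34 − 0.2q = 13 + 0.8q → q* = 21, p* = 29.8.
The subsidy lowers effective supply by 3: p = 10 + 0.8q.
New quantity: 34 − 0.2q = 10 + 0.8q → q' = 24.
Overproduction Δq = 24 − 21 = 3; wedge = subsidy = 3.
Welfare loss = ½ × 3 × 3 = $4.50 million.

$4.50 million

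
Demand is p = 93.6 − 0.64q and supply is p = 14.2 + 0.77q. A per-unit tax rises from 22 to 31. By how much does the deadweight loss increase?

169.15

Competitive equilibrium: 93.6 − 0.64q = 14.2 + 0.77q → q* = 56.3121, p* = 57.5603.
For a per-unit tax t: Δq = t/1.41, so DWL = ½·t·(t/1.41) = t²/2.82.
At t = 22: DWL = 171.631. At t = 31: DWL = 340.78.
Increase = 340.78 − 171.631 = 169.15.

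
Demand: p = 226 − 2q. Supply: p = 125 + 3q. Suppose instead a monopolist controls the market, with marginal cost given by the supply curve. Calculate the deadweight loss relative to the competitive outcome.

83.27

Competitive equilibrium: 226 − 2q = 125 + 3q → q* = 20.2, p* = 185.6.
Marginal revenue: MR = 226 − 4q. Set MR = MC: 226 − 4q = 125 + 3q → q_m = 14.4286.
Price p_m = 226 − 2·14.4286 = 197.1428; MC(q_m) = 125 + 3·14.4286 = 168.2858.
Competitive q* = 20.2, so Δq = 5.7714; wedge = 197.1428 − 168.2858 = 28.857.
Deadweight loss = ½ × 5.7714 × 28.857 = 83.27.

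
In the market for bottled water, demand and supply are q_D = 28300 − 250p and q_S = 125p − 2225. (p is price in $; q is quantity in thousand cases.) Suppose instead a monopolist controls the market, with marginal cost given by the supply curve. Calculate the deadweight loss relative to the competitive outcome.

In inverse form: demand p = 113.2 − 0.004q, supply p = 17.8 + 0.008q.
Competitive equilibrium: 113.2 − 0.004q = 17.8 + 0.008q → q* = 7950, p* = 81.4.
Marginal revenue: MR = 113.2 − 0.008q. Set MR = MC: 113.2 − 0.008q = 17.8 + 0.008q → q_m = 5962.5.
Price p_m = 113.2 − 0.004·5962.5 = 89.35; MC(q_m) = 17.8 + 0.008·5962.5 = 65.5.
Competitive q* = 7950, so Δq = 1987.5; wedge = 89.35 − 65.5 = 23.85.
Welfare loss = ½ × 1987.5 × 23.85 = $23700.94 thousand.

$23700.94 thousand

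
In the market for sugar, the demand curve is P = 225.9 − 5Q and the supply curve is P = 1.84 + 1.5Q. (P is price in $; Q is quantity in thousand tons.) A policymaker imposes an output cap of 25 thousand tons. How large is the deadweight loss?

Competitive equilibrium: 225.9 − 5Q = 1.84 + 1.5Q → Q* = 34.4708, P* = 53.5462.
At Q = 25: demand price = 225.9 − 5·25 = 100.9; supply price = 1.84 + 1.5·25 = 39.34.
ΔQ = 34.4708 − 25 = 9.4708; wedge = 100.9 − 39.34 = 61.56.
DWL = ½ × 9.4708 × 61.56 = $291.51 thousand.

$291.51 thousand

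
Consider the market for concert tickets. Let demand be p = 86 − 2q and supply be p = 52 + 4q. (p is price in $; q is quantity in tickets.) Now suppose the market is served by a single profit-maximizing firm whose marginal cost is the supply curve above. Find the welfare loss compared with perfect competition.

Competitive equilibrium: 86 − 2q = 52 + 4q → q* = 5.6667, p* = 74.6667.
Marginal revenue: MR = 86 − 4q. Set MR = MC: 86 − 4q = 52 + 4q → q_m = 4.25.
Price p_m = 86 − 2·4.25 = 77.5; MC(q_m) = 52 + 4·4.25 = 69.
Competitive q* = 5.6667, so Δq = 1.4167; wedge = 77.5 − 69 = 8.5.
The triangle = ½ × 1.4167 × 8.5 = $6.02.

$6.02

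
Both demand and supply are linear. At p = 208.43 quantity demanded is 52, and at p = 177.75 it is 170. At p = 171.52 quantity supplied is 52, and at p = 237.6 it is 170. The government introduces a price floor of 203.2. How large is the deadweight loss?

Demand slope = (177.75 − 208.43)/(170 − 52) = −0.26, so p = 221.95 − 0.26q.
Supply slope = (237.6 − 171.52)/(170 − 52) = 0.56, so p = 142.4 + 0.56q.
Competitive equilibrium: 221.95 − 0.26q = 142.4 + 0.56q → q* = 97.0122, p* = 196.7268.
At the floor p = 203.2, quantity demanded = (221.95 − 203.2)/0.26 = 72.1154.
Sellers' marginal cost at q' = 72.1154: 142.4 + 0.56·72.1154 = 182.7846.
Δq = 97.0122 − 72.1154 = 24.8968; wedge = 203.2 − 182.7846 = 20.4154.
DWL = ½ × 24.8968 × 20.4154 = 254.14.

254.14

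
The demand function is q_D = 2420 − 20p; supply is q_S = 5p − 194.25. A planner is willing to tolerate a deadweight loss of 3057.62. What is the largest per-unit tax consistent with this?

In inverse form: demand p = 121 − 0.05q, supply p = 38.85 + 0.2q.
Competitive equilibrium: 121 − 0.05q = 38.85 + 0.2q → q* = 328.6, p* = 104.57.
A tax t gives Δq = t/0.25 and wedge t, so DWL = t²/0.5.
t²/0.5 = 3057.62 → t² = 1528.81 → t = 39.1.

39.1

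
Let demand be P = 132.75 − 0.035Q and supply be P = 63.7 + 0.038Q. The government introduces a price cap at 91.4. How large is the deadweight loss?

Competitive equilibrium: 132.75 − 0.035Q = 63.7 + 0.038Q → Q* = 945.89041, P* = 99.64384.
At the ceiling P = 91.4, quantity supplied = (91.4 − 63.7)/0.038 = 728.94737.
Willingness to pay at Q' = 728.94737: 132.75 − 0.035·728.94737 = 107.23684.
ΔQ = 945.89041 − 728.94737 = 216.94304; wedge = 107.23684 − 91.4 = 15.83684.
DWL = ½ × 216.94304 × 15.83684 = 1717.85.

1717.85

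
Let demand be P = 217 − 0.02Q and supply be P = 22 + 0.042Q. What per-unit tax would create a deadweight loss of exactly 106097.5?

114.7

Competitive equilibrium: 217 − 0.02Q = 22 + 0.042Q → Q* = 3145.1613, P* = 154.0968.
A tax t gives ΔQ = t/0.062 and wedge t, so DWL = t²/0.124.
t²/0.124 = 106097.5 → t² = 13156.09 → t = 114.7.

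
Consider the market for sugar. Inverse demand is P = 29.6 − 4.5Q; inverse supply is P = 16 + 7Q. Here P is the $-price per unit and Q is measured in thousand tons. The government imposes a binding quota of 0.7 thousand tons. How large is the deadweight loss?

Competitive equilibrium: 29.6 − 4.5Q = 16 + 7Q → Q* = 1.1826, P* = 24.2783.
At Q = 0.7: demand price = 29.6 − 4.5·0.7 = 26.45; supply price = 16 + 7·0.7 = 20.9.
ΔQ = 1.1826 − 0.7 = 0.4826; wedge = 26.45 − 20.9 = 5.55.
Deadweight loss = ½ × 0.4826 × 5.55 = $1.34 thousand.

$1.34 thousand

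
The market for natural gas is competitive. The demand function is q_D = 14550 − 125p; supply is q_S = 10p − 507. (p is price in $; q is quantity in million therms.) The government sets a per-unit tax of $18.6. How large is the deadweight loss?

In inverse form: demand p = 116.4 − 0.008q, supply p = 50.7 + 0.1q.
Competitive equilibrium: 116.4 − 0.008q = 50.7 + 0.1q → q* = 608.3333, p* = 111.5333.
With the tax, the buyer price exceeds the seller price by 18.6: (116.4 − 0.008q) − (50.7 + 0.1q) = 18.6 → q' = 436.1111.
Δq = 608.3333 − 436.1111 = 172.2222; the wedge equals the tax, 18.6.
DWL = ½ × 172.2222 × 18.6 = $1601.67 million.

$1601.67 million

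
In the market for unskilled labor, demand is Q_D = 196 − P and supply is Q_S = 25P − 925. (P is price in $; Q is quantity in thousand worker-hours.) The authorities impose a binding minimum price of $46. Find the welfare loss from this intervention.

$4.33 thousand

In inverse form: demand P = 196 − Q, supply P = 37 + 0.04Q.
Competitive equilibrium: 196 − Q = 37 + 0.04Q → Q* = 152.8846, P* = 43.1154.
At the floor P = 46, quantity demanded = (196 − 46)/1 = 150.
Sellers' marginal cost at Q' = 150: 37 + 0.04·150 = 43.
ΔQ = 152.8846 − 150 = 2.8846; wedge = 46 − 43 = 3.
Deadweight loss = ½ × 2.8846 × 3 = $4.33 thousand.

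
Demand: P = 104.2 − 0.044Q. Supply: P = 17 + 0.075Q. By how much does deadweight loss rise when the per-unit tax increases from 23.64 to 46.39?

Competitive equilibrium: 104.2 − 0.044Q = 17 + 0.075Q → Q* = 732.7731, P* = 71.958.
For a per-unit tax t: ΔQ = t/0.119, so DWL = ½·t·(t/0.119) = t²/0.238.
At t = 23.64: DWL = 2348.108. At t = 46.39: DWL = 9042.152.
Increase = 9042.152 − 2348.108 = 6694.04.

6694.04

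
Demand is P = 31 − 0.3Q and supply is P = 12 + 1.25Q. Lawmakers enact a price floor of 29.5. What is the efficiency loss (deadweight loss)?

Competitive equilibrium: 31 − 0.3Q = 12 + 1.25Q → Q* = 12.2581, P* = 27.3226.
At the floor P = 29.5, quantity demanded = (31 − 29.5)/0.3 = 5.
Sellers' marginal cost at Q' = 5: 12 + 1.25·5 = 18.25.
ΔQ = 12.2581 − 5 = 7.2581; wedge = 29.5 − 18.25 = 11.25.
Deadweight loss = ½ × 7.2581 × 11.25 = 40.83.

40.83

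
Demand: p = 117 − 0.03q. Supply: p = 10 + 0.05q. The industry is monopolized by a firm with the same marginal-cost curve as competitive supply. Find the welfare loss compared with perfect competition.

Competitive equilibrium: 117 − 0.03q = 10 + 0.05q → q* = 1337.5, p* = 76.875.
Marginal revenue: MR = 117 − 0.06q. Set MR = MC: 117 − 0.06q = 10 + 0.05q → q_m = 972.72727.
Price p_m = 117 − 0.03·972.72727 = 87.81818; MC(q_m) = 10 + 0.05·972.72727 = 58.63636.
Competitive q* = 1337.5, so Δq = 364.77273; wedge = 87.81818 − 58.63636 = 29.18182.
The triangle = ½ × 364.77273 × 29.18182 = 5322.37.

5322.37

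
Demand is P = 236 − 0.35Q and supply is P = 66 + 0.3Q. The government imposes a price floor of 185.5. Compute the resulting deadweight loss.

Competitive equilibrium: 236 − 0.35Q = 66 + 0.3Q → Q* = 261.5385, P* = 144.4615.
At the floor P = 185.5, quantity demanded = (236 − 185.5)/0.35 = 144.2857.
Sellers' marginal cost at Q' = 144.2857: 66 + 0.3·144.2857 = 109.2857.
ΔQ = 261.5385 − 144.2857 = 117.2528; wedge = 185.5 − 109.2857 = 76.2143.
Deadweight loss = ½ × 117.2528 × 76.2143 = 4468.17.

4468.17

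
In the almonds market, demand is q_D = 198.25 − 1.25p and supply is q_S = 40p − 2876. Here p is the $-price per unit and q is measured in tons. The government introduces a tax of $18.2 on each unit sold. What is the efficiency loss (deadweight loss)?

In inverse form: demand p = 158.6 − 0.8q, supply p = 71.9 + 0.025q.
Competitive equilibrium: 158.6 − 0.8q = 71.9 + 0.025q → q* = 105.0909, p* = 74.5273.
With the tax, the buyer price exceeds the seller price by 18.2: (158.6 − 0.8q) − (71.9 + 0.025q) = 18.2 → q' = 83.0303.
Δq = 105.0909 − 83.0303 = 22.0606; the wedge equals the tax, 18.2.
DWL = ½ × 22.0606 × 18.2 = $200.75.

$200.75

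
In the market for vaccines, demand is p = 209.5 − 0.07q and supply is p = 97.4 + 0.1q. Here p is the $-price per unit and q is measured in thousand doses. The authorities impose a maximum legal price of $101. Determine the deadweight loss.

$33034.59 thousand

Competitive equilibrium: 209.5 − 0.07q = 97.4 + 0.1q → q* = 659.4118, p* = 163.3412.
At the ceiling p = 101, quantity supplied = (101 − 97.4)/0.1 = 36.
Willingness to pay at q' = 36: 209.5 − 0.07·36 = 206.98.
Δq = 659.4118 − 36 = 623.4118; wedge = 206.98 − 101 = 105.98.
DWL = ½ × 623.4118 × 105.98 = $33034.59 thousand.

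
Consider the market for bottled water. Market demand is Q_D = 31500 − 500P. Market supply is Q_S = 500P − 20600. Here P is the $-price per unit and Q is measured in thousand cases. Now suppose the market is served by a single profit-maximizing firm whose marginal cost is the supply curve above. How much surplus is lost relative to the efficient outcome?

$6600.56 thousand

In inverse form: demand P = 63 − 0.002Q, supply P = 41.2 + 0.002Q.
Competitive equilibrium: 63 − 0.002Q = 41.2 + 0.002Q → Q* = 5450, P* = 52.1.
Marginal revenue: MR = 63 − 0.004Q. Set MR = MC: 63 − 0.004Q = 41.2 + 0.002Q → Q_m = 3633.3333333.
Price P_m = 63 − 0.002·3633.3333333 = 55.7333333; MC(Q_m) = 41.2 + 0.002·3633.3333333 = 48.4666667.
Competitive Q* = 5450, so ΔQ = 1816.6666667; wedge = 55.7333333 − 48.4666667 = 7.2666666.
Deadweight loss = ½ × 1816.6666667 × 7.2666666 = $6600.56 thousand.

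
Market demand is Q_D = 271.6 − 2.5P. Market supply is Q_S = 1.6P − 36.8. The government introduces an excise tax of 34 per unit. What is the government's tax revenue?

In inverse form: demand P = 108.64 − 0.4Q, supply P = 23 + 0.625Q.
Competitive equilibrium: 108.64 − 0.4Q = 23 + 0.625Q → Q* = 83.5512, P* = 75.2195.
With the tax, the buyer price exceeds the seller price by 34: (108.64 − 0.4Q) − (23 + 0.625Q) = 34 → Q' = 50.3805.
Tax revenue = 34 × 50.3805 = 1712.94.

1712.94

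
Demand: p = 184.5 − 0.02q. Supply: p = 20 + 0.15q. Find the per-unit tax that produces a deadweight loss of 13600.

68

Competitive equilibrium: 184.5 − 0.02q = 20 + 0.15q → q* = 967.6471, p* = 165.1471.
A tax t gives Δq = t/0.17 and wedge t, so DWL = t²/0.34.
t²/0.34 = 13600 → t² = 4624 → t = 68.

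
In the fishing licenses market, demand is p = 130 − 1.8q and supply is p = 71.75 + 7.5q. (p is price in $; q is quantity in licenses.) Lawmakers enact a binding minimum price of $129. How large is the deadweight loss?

Competitive equilibrium: 130 − 1.8q = 71.75 + 7.5q → q* = 6.26344, p* = 118.72581.
At the floor p = 129, quantity demanded = (130 − 129)/1.8 = 0.55556.
Sellers' marginal cost at q' = 0.55556: 71.75 + 7.5·0.55556 = 75.9167.
Δq = 6.26344 − 0.55556 = 5.70788; wedge = 129 − 75.9167 = 53.0833.
DWL = ½ × 5.70788 × 53.0833 = $151.50.

$151.50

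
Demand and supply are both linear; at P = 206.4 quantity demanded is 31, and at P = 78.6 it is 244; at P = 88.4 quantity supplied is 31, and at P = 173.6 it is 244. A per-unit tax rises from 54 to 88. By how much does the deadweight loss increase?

Demand slope = (78.6 − 206.4)/(244 − 31) = −0.6, so P = 225 − 0.6Q.
Supply slope = (173.6 − 88.4)/(244 − 31) = 0.4, so P = 76 + 0.4Q.
Competitive equilibrium: 225 − 0.6Q = 76 + 0.4Q → Q* = 149, P* = 135.6.
For a per-unit tax t: ΔQ = t/1, so DWL = ½·t·(t/1) = t²/2.
At t = 54: DWL = 1458. At t = 88: DWL = 3872.
Increase = 3872 − 1458 = 2414.

2414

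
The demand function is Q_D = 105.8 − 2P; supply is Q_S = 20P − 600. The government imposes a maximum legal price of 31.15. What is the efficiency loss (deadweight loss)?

95.51

In inverse form: demand P = 52.9 − 0.5Q, supply P = 30 + 0.05Q.
Competitive equilibrium: 52.9 − 0.5Q = 30 + 0.05Q → Q* = 41.6364, P* = 32.0818.
At the ceiling P = 31.15, quantity supplied = (31.15 − 30)/0.05 = 23.
Willingness to pay at Q' = 23: 52.9 − 0.5·23 = 41.4.
ΔQ = 41.6364 − 23 = 18.6364; wedge = 41.4 − 31.15 = 10.25.
DWL = ½ × 18.6364 × 10.25 = 95.51.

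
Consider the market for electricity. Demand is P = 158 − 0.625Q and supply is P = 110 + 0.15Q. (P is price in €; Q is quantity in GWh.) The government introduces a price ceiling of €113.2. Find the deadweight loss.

Competitive equilibrium: 158 − 0.625Q = 110 + 0.15Q → Q* = 61.9355, P* = 119.2903.
At the ceiling P = 113.2, quantity supplied = (113.2 − 110)/0.15 = 21.3333.
Willingness to pay at Q' = 21.3333: 158 − 0.625·21.3333 = 144.6667.
ΔQ = 61.9355 − 21.3333 = 40.6022; wedge = 144.6667 − 113.2 = 31.4667.
Deadweight loss = ½ × 40.6022 × 31.4667 = €638.81.

€638.81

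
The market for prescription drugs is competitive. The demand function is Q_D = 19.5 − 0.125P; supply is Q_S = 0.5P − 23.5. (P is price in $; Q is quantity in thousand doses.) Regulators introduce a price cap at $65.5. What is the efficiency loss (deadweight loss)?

In inverse form: demand P = 156 − 8Q, supply P = 47 + 2Q.
Competitive equilibrium: 156 − 8Q = 47 + 2Q → Q* = 10.9, P* = 68.8.
At the ceiling P = 65.5, quantity supplied = (65.5 − 47)/2 = 9.25.
Willingness to pay at Q' = 9.25: 156 − 8·9.25 = 82.
ΔQ = 10.9 − 9.25 = 1.65; wedge = 82 − 65.5 = 16.5.
Welfare loss = ½ × 1.65 × 16.5 = $13.61 thousand.

$13.61 thousand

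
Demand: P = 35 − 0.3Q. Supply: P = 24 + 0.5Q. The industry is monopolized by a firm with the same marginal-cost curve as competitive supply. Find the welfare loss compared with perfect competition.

Competitive equilibrium: 35 − 0.3Q = 24 + 0.5Q → Q* = 13.75, P* = 30.875.
Marginal revenue: MR = 35 − 0.6Q. Set MR = MC: 35 − 0.6Q = 24 + 0.5Q → Q_m = 10.
Price P_m = 35 − 0.3·10 = 32; MC(Q_m) = 24 + 0.5·10 = 29.
Competitive Q* = 13.75, so ΔQ = 3.75; wedge = 32 − 29 = 3.
Deadweight loss = ½ × 3.75 × 3 = 5.625.

5.625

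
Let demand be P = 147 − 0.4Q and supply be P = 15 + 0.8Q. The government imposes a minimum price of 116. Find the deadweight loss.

633.75

Competitive equilibrium: 147 − 0.4Q = 15 + 0.8Q → Q* = 110, P* = 103.
At the floor P = 116, quantity demanded = (147 − 116)/0.4 = 77.5.
Sellers' marginal cost at Q' = 77.5: 15 + 0.8·77.5 = 77.
ΔQ = 110 − 77.5 = 32.5; wedge = 116 − 77 = 39.
Welfare loss = ½ × 32.5 × 39 = 633.75.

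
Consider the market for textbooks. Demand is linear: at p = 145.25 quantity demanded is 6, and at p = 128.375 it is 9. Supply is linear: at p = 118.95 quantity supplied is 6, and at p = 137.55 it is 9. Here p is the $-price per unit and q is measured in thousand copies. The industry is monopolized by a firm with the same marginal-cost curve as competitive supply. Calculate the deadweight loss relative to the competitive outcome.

Demand slope = (128.375 − 145.25)/(9 − 6) = −5.625, so p = 179 − 5.625q.
Supply slope = (137.55 − 118.95)/(9 − 6) = 6.2, so p = 81.75 + 6.2q.
Competitive equilibrium: 179 − 5.625q = 81.75 + 6.2q → q* = 8.2241, p* = 132.7394.
Marginal revenue: MR = 179 − 11.25q. Set MR = MC: 179 − 11.25q = 81.75 + 6.2q → q_m = 5.5731.
Price p_m = 179 − 5.625·5.5731 = 147.6513; MC(q_m) = 81.75 + 6.2·5.5731 = 116.3032.
Competitive q* = 8.2241, so Δq = 2.651; wedge = 147.6513 − 116.3032 = 31.3481.
Welfare loss = ½ × 2.651 × 31.3481 = $41.55 thousand.

$41.55 thousand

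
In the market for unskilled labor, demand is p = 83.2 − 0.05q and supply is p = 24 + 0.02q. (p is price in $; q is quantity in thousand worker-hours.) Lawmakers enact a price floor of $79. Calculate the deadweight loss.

Competitive equilibrium: 83.2 − 0.05q = 24 + 0.02q → q* = 845.7143, p* = 40.9143.
At the floor p = 79, quantity demanded = (83.2 − 79)/0.05 = 84.
Sellers' marginal cost at q' = 84: 24 + 0.02·84 = 25.68.
Δq = 845.7143 − 84 = 761.7143; wedge = 79 − 25.68 = 53.32.
Deadweight loss = ½ × 761.7143 × 53.32 = $20307.30 thousand.

$20307.30 thousand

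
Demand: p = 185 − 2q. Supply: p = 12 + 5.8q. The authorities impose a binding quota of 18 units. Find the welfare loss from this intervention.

Competitive equilibrium: 185 − 2q = 12 + 5.8q → q* = 22.1795, p* = 140.641.
At q = 18: demand price = 185 − 2·18 = 149; supply price = 12 + 5.8·18 = 116.4.
Δq = 22.1795 − 18 = 4.1795; wedge = 149 − 116.4 = 32.6.
Welfare loss = ½ × 4.1795 × 32.6 = 68.13.

68.13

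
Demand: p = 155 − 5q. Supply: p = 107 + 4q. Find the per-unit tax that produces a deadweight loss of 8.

Competitive equilibrium: 155 − 5q = 107 + 4q → q* = 5.3333, p* = 128.3333.
A tax t gives Δq = t/9 and wedge t, so DWL = t²/18.
t²/18 = 8 → t² = 144 → t = 12.

12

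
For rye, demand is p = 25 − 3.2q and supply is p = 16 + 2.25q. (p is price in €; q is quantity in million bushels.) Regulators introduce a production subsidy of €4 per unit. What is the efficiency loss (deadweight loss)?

€1.47 million

Competitive equilibrium: 25 − 3.2q = 16 + 2.25q → q* = 1.6514, p* = 19.7156.
The subsidy lowers effective supply by 4: p = 12 + 2.25q.
New quantity: 25 − 3.2q = 12 + 2.25q → q' = 2.3853.
Overproduction Δq = 2.3853 − 1.6514 = 0.7339; wedge = subsidy = 4.
Welfare loss = ½ × 0.7339 × 4 = €1.47 million.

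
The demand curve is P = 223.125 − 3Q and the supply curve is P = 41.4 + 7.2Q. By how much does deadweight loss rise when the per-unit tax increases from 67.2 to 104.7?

315.99

Competitive equilibrium: 223.125 − 3Q = 41.4 + 7.2Q → Q* = 17.8162, P* = 169.6765.
For a per-unit tax t: ΔQ = t/10.2, so DWL = ½·t·(t/10.2) = t²/20.4.
At t = 67.2: DWL = 221.365. At t = 104.7: DWL = 537.357.
Increase = 537.357 − 221.365 = 315.99.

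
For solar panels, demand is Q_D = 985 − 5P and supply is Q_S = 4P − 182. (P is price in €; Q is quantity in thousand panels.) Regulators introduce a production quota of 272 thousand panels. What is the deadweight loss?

€940.90 thousand

In inverse form: demand P = 197 − 0.2Q, supply P = 45.5 + 0.25Q.
Competitive equilibrium: 197 − 0.2Q = 45.5 + 0.25Q → Q* = 336.6667, P* = 129.6667.
At Q = 272: demand price = 197 − 0.2·272 = 142.6; supply price = 45.5 + 0.25·272 = 113.5.
ΔQ = 336.6667 − 272 = 64.6667; wedge = 142.6 − 113.5 = 29.1.
Deadweight loss = ½ × 64.6667 × 29.1 = €940.90 thousand.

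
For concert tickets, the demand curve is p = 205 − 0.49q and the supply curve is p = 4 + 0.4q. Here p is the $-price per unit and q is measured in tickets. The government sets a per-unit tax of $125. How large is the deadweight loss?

$8778.09

Competitive equilibrium: 205 − 0.49q = 4 + 0.4q → q* = 225.8427, p* = 94.3371.
With the tax, the buyer price exceeds the seller price by 125: (205 − 0.49q) − (4 + 0.4q) = 125 → q' = 85.3933.
Δq = 225.8427 − 85.3933 = 140.4494; the wedge equals the tax, 125.
DWL = ½ × 140.4494 × 125 = $8778.09.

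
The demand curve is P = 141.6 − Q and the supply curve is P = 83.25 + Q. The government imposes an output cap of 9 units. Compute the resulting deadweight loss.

407.03

Competitive equilibrium: 141.6 − Q = 83.25 + Q → Q* = 29.175, P* = 112.425.
At Q = 9: demand price = 141.6 − 1·9 = 132.6; supply price = 83.25 + 1·9 = 92.25.
ΔQ = 29.175 − 9 = 20.175; wedge = 132.6 − 92.25 = 40.35.
Welfare loss = ½ × 20.175 × 40.35 = 407.03.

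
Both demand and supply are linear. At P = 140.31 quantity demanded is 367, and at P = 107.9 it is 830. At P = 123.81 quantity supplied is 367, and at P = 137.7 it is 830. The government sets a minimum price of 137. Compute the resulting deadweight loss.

Demand slope = (107.9 − 140.31)/(830 − 367) = −0.07, so P = 166 − 0.07Q.
Supply slope = (137.7 − 123.81)/(830 − 367) = 0.03, so P = 112.8 + 0.03Q.
Competitive equilibrium: 166 − 0.07Q = 112.8 + 0.03Q → Q* = 532, P* = 128.76.
At the floor P = 137, quantity demanded = (166 − 137)/0.07 = 414.2857.
Sellers' marginal cost at Q' = 414.2857: 112.8 + 0.03·414.2857 = 125.2286.
ΔQ = 532 − 414.2857 = 117.7143; wedge = 137 − 125.2286 = 11.7714.
Welfare loss = ½ × 117.7143 × 11.7714 = 692.83.

692.83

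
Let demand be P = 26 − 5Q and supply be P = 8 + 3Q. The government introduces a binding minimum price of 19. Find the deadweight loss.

2.89

Competitive equilibrium: 26 − 5Q = 8 + 3Q → Q* = 2.25, P* = 14.75.
At the floor P = 19, quantity demanded = (26 − 19)/5 = 1.4.
Sellers' marginal cost at Q' = 1.4: 8 + 3·1.4 = 12.2.
ΔQ = 2.25 − 1.4 = 0.85; wedge = 19 − 12.2 = 6.8.
The triangle = ½ × 0.85 × 6.8 = 2.89.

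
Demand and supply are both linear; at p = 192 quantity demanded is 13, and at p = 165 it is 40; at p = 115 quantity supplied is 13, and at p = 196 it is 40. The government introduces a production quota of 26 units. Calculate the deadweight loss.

78.125

Demand slope = (165 − 192)/(40 − 13) = −1, so p = 205 − q.
Supply slope = (196 − 115)/(40 − 13) = 3, so p = 76 + 3q.
Competitive equilibrium: 205 − q = 76 + 3q → q* = 32.25, p* = 172.75.
At q = 26: demand price = 205 − 1·26 = 179; supply price = 76 + 3·26 = 154.
Δq = 32.25 − 26 = 6.25; wedge = 179 − 154 = 25.
DWL = ½ × 6.25 × 25 = 78.125.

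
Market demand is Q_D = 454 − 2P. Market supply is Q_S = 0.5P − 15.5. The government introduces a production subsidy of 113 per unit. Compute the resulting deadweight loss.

In inverse form: demand P = 227 − 0.5Q, supply P = 31 + 2Q.
Competitive equilibrium: 227 − 0.5Q = 31 + 2Q → Q* = 78.4, P* = 187.8.
The subsidy lowers effective supply by 113: P = 2Q − 82.
New quantity: 227 − 0.5Q = 2Q − 82 → Q' = 123.6.
Overproduction ΔQ = 123.6 − 78.4 = 45.2; wedge = subsidy = 113.
Deadweight loss = ½ × 45.2 × 113 = 2553.80.

2553.80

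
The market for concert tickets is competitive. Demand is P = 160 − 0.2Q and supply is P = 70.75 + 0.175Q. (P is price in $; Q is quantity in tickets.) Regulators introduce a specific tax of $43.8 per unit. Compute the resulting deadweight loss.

$2557.92

Competitive equilibrium: 160 − 0.2Q = 70.75 + 0.175Q → Q* = 238, P* = 112.4.
With the tax, the buyer price exceeds the seller price by 43.8: (160 − 0.2Q) − (70.75 + 0.175Q) = 43.8 → Q' = 121.2.
ΔQ = 238 − 121.2 = 116.8; the wedge equals the tax, 43.8.
Deadweight loss = ½ × 116.8 × 43.8 = $2557.92.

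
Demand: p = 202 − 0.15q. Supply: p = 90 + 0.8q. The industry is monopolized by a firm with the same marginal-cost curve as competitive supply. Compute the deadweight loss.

Competitive equilibrium: 202 − 0.15q = 90 + 0.8q → q* = 117.8947, p* = 184.3158.
Marginal revenue: MR = 202 − 0.3q. Set MR = MC: 202 − 0.3q = 90 + 0.8q → q_m = 101.8182.
Price p_m = 202 − 0.15·101.8182 = 186.7273; MC(q_m) = 90 + 0.8·101.8182 = 171.4546.
Competitive q* = 117.8947, so Δq = 16.0765; wedge = 186.7273 − 171.4546 = 15.2727.
The triangle = ½ × 16.0765 × 15.2727 = 122.77.

122.77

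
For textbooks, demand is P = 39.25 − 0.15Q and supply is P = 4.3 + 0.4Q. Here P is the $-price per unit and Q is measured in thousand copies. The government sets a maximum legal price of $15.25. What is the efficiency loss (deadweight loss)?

$359.78 thousand

Competitive equilibrium: 39.25 − 0.15Q = 4.3 + 0.4Q → Q* = 63.5455, P* = 29.7182.
At the ceiling P = 15.25, quantity supplied = (15.25 − 4.3)/0.4 = 27.375.
Willingness to pay at Q' = 27.375: 39.25 − 0.15·27.375 = 35.1438.
ΔQ = 63.5455 − 27.375 = 36.1705; wedge = 35.1438 − 15.25 = 19.8938.
DWL = ½ × 36.1705 × 19.8938 = $359.78 thousand.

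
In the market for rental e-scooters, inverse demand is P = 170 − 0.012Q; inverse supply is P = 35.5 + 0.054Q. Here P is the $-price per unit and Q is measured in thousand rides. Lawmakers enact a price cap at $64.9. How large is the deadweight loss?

Competitive equilibrium: 170 − 0.012Q = 35.5 + 0.054Q → Q* = 2037.878788, P* = 145.545455.
At the ceiling P = 64.9, quantity supplied = (64.9 − 35.5)/0.054 = 544.444444.
Willingness to pay at Q' = 544.444444: 170 − 0.012·544.444444 = 163.466667.
ΔQ = 2037.878788 − 544.444444 = 1493.434344; wedge = 163.466667 − 64.9 = 98.566667.
Welfare loss = ½ × 1493.434344 × 98.566667 = $73601.42 thousand.

$73601.42 thousand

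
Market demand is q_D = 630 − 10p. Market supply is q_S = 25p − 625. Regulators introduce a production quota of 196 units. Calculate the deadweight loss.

In inverse form: demand p = 63 − 0.1q, supply p = 25 + 0.04q.
Competitive equilibrium: 63 − 0.1q = 25 + 0.04q → q* = 271.4286, p* = 35.8571.
At q = 196: demand price = 63 − 0.1·196 = 43.4; supply price = 25 + 0.04·196 = 32.84.
Δq = 271.4286 − 196 = 75.4286; wedge = 43.4 − 32.84 = 10.56.
Deadweight loss = ½ × 75.4286 × 10.56 = 398.26.

398.26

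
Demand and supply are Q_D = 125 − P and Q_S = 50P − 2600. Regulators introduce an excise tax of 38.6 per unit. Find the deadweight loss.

In inverse form: demand P = 125 − Q, supply P = 52 + 0.02Q.
Competitive equilibrium: 125 − Q = 52 + 0.02Q → Q* = 71.5686, P* = 53.4314.
With the tax, the buyer price exceeds the seller price by 38.6: (125 − Q) − (52 + 0.02Q) = 38.6 → Q' = 33.7255.
ΔQ = 71.5686 − 33.7255 = 37.8431; the wedge equals the tax, 38.6.
DWL = ½ × 37.8431 × 38.6 = 730.37.

730.37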